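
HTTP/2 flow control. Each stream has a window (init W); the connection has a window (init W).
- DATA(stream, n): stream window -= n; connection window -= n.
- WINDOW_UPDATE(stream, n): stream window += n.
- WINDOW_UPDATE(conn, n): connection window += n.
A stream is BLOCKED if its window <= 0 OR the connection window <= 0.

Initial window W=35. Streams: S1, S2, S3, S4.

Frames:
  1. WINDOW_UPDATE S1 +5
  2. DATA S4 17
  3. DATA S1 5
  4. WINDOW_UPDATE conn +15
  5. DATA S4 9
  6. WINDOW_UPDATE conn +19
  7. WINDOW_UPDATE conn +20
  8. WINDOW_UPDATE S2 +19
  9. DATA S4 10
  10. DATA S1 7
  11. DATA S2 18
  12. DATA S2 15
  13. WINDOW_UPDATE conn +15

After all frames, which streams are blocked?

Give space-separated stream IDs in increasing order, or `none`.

Op 1: conn=35 S1=40 S2=35 S3=35 S4=35 blocked=[]
Op 2: conn=18 S1=40 S2=35 S3=35 S4=18 blocked=[]
Op 3: conn=13 S1=35 S2=35 S3=35 S4=18 blocked=[]
Op 4: conn=28 S1=35 S2=35 S3=35 S4=18 blocked=[]
Op 5: conn=19 S1=35 S2=35 S3=35 S4=9 blocked=[]
Op 6: conn=38 S1=35 S2=35 S3=35 S4=9 blocked=[]
Op 7: conn=58 S1=35 S2=35 S3=35 S4=9 blocked=[]
Op 8: conn=58 S1=35 S2=54 S3=35 S4=9 blocked=[]
Op 9: conn=48 S1=35 S2=54 S3=35 S4=-1 blocked=[4]
Op 10: conn=41 S1=28 S2=54 S3=35 S4=-1 blocked=[4]
Op 11: conn=23 S1=28 S2=36 S3=35 S4=-1 blocked=[4]
Op 12: conn=8 S1=28 S2=21 S3=35 S4=-1 blocked=[4]
Op 13: conn=23 S1=28 S2=21 S3=35 S4=-1 blocked=[4]

Answer: S4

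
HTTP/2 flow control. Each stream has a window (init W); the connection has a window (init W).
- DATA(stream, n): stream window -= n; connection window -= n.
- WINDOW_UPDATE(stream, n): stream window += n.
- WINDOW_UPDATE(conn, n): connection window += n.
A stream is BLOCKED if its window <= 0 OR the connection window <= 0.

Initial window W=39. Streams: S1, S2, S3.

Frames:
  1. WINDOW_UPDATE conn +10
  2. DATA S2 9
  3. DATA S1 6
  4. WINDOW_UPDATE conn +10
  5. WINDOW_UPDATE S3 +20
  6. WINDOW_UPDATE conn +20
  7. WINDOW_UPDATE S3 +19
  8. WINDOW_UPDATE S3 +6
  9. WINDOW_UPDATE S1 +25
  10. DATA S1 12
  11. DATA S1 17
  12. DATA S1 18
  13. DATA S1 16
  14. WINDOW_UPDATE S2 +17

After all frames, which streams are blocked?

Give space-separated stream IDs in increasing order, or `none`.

Answer: S1

Derivation:
Op 1: conn=49 S1=39 S2=39 S3=39 blocked=[]
Op 2: conn=40 S1=39 S2=30 S3=39 blocked=[]
Op 3: conn=34 S1=33 S2=30 S3=39 blocked=[]
Op 4: conn=44 S1=33 S2=30 S3=39 blocked=[]
Op 5: conn=44 S1=33 S2=30 S3=59 blocked=[]
Op 6: conn=64 S1=33 S2=30 S3=59 blocked=[]
Op 7: conn=64 S1=33 S2=30 S3=78 blocked=[]
Op 8: conn=64 S1=33 S2=30 S3=84 blocked=[]
Op 9: conn=64 S1=58 S2=30 S3=84 blocked=[]
Op 10: conn=52 S1=46 S2=30 S3=84 blocked=[]
Op 11: conn=35 S1=29 S2=30 S3=84 blocked=[]
Op 12: conn=17 S1=11 S2=30 S3=84 blocked=[]
Op 13: conn=1 S1=-5 S2=30 S3=84 blocked=[1]
Op 14: conn=1 S1=-5 S2=47 S3=84 blocked=[1]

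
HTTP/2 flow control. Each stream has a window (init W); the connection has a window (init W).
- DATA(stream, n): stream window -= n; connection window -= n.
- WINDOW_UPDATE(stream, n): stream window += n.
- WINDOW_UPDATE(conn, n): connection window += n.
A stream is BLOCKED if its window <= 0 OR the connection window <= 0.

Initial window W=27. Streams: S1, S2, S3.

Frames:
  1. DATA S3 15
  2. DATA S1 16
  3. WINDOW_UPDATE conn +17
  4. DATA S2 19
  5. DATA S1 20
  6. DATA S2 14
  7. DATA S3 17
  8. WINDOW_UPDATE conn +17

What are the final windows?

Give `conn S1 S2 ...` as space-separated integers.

Op 1: conn=12 S1=27 S2=27 S3=12 blocked=[]
Op 2: conn=-4 S1=11 S2=27 S3=12 blocked=[1, 2, 3]
Op 3: conn=13 S1=11 S2=27 S3=12 blocked=[]
Op 4: conn=-6 S1=11 S2=8 S3=12 blocked=[1, 2, 3]
Op 5: conn=-26 S1=-9 S2=8 S3=12 blocked=[1, 2, 3]
Op 6: conn=-40 S1=-9 S2=-6 S3=12 blocked=[1, 2, 3]
Op 7: conn=-57 S1=-9 S2=-6 S3=-5 blocked=[1, 2, 3]
Op 8: conn=-40 S1=-9 S2=-6 S3=-5 blocked=[1, 2, 3]

Answer: -40 -9 -6 -5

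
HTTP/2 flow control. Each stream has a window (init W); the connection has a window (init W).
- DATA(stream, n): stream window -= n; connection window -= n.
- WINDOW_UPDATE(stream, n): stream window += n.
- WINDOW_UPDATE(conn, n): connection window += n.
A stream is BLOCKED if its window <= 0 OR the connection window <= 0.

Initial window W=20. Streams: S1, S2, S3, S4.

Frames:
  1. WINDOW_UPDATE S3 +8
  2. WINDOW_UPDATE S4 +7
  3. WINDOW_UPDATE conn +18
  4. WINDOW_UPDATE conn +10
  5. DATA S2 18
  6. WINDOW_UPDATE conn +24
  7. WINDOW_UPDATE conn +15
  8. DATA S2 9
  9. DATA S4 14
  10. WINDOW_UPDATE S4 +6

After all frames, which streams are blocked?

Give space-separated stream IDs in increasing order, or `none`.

Op 1: conn=20 S1=20 S2=20 S3=28 S4=20 blocked=[]
Op 2: conn=20 S1=20 S2=20 S3=28 S4=27 blocked=[]
Op 3: conn=38 S1=20 S2=20 S3=28 S4=27 blocked=[]
Op 4: conn=48 S1=20 S2=20 S3=28 S4=27 blocked=[]
Op 5: conn=30 S1=20 S2=2 S3=28 S4=27 blocked=[]
Op 6: conn=54 S1=20 S2=2 S3=28 S4=27 blocked=[]
Op 7: conn=69 S1=20 S2=2 S3=28 S4=27 blocked=[]
Op 8: conn=60 S1=20 S2=-7 S3=28 S4=27 blocked=[2]
Op 9: conn=46 S1=20 S2=-7 S3=28 S4=13 blocked=[2]
Op 10: conn=46 S1=20 S2=-7 S3=28 S4=19 blocked=[2]

Answer: S2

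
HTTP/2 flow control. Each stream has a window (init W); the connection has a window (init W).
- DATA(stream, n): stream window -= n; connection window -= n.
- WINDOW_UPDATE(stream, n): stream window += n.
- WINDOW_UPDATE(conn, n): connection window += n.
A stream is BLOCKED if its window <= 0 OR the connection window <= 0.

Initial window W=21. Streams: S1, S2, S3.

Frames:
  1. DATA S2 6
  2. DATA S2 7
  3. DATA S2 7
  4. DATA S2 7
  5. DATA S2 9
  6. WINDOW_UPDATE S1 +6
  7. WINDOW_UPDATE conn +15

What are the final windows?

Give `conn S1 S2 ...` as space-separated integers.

Answer: 0 27 -15 21

Derivation:
Op 1: conn=15 S1=21 S2=15 S3=21 blocked=[]
Op 2: conn=8 S1=21 S2=8 S3=21 blocked=[]
Op 3: conn=1 S1=21 S2=1 S3=21 blocked=[]
Op 4: conn=-6 S1=21 S2=-6 S3=21 blocked=[1, 2, 3]
Op 5: conn=-15 S1=21 S2=-15 S3=21 blocked=[1, 2, 3]
Op 6: conn=-15 S1=27 S2=-15 S3=21 blocked=[1, 2, 3]
Op 7: conn=0 S1=27 S2=-15 S3=21 blocked=[1, 2, 3]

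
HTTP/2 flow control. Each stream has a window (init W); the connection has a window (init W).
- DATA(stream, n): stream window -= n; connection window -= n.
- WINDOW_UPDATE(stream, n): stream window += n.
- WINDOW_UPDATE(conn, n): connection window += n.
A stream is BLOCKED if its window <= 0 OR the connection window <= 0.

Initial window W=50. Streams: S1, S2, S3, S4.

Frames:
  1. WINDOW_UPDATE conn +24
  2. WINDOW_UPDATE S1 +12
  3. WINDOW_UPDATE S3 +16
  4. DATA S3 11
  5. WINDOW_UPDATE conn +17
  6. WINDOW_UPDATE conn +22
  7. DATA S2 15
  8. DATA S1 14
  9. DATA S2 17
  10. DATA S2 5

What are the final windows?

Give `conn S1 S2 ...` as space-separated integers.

Op 1: conn=74 S1=50 S2=50 S3=50 S4=50 blocked=[]
Op 2: conn=74 S1=62 S2=50 S3=50 S4=50 blocked=[]
Op 3: conn=74 S1=62 S2=50 S3=66 S4=50 blocked=[]
Op 4: conn=63 S1=62 S2=50 S3=55 S4=50 blocked=[]
Op 5: conn=80 S1=62 S2=50 S3=55 S4=50 blocked=[]
Op 6: conn=102 S1=62 S2=50 S3=55 S4=50 blocked=[]
Op 7: conn=87 S1=62 S2=35 S3=55 S4=50 blocked=[]
Op 8: conn=73 S1=48 S2=35 S3=55 S4=50 blocked=[]
Op 9: conn=56 S1=48 S2=18 S3=55 S4=50 blocked=[]
Op 10: conn=51 S1=48 S2=13 S3=55 S4=50 blocked=[]

Answer: 51 48 13 55 50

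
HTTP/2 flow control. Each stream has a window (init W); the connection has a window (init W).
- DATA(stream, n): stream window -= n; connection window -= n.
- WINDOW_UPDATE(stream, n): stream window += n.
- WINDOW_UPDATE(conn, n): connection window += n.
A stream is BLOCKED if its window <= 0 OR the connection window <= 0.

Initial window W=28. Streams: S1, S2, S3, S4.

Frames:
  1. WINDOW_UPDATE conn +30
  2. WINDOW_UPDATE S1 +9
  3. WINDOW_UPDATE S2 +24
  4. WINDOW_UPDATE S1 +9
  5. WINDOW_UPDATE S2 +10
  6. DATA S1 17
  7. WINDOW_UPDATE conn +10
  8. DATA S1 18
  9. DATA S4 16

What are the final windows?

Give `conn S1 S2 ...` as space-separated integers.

Op 1: conn=58 S1=28 S2=28 S3=28 S4=28 blocked=[]
Op 2: conn=58 S1=37 S2=28 S3=28 S4=28 blocked=[]
Op 3: conn=58 S1=37 S2=52 S3=28 S4=28 blocked=[]
Op 4: conn=58 S1=46 S2=52 S3=28 S4=28 blocked=[]
Op 5: conn=58 S1=46 S2=62 S3=28 S4=28 blocked=[]
Op 6: conn=41 S1=29 S2=62 S3=28 S4=28 blocked=[]
Op 7: conn=51 S1=29 S2=62 S3=28 S4=28 blocked=[]
Op 8: conn=33 S1=11 S2=62 S3=28 S4=28 blocked=[]
Op 9: conn=17 S1=11 S2=62 S3=28 S4=12 blocked=[]

Answer: 17 11 62 28 12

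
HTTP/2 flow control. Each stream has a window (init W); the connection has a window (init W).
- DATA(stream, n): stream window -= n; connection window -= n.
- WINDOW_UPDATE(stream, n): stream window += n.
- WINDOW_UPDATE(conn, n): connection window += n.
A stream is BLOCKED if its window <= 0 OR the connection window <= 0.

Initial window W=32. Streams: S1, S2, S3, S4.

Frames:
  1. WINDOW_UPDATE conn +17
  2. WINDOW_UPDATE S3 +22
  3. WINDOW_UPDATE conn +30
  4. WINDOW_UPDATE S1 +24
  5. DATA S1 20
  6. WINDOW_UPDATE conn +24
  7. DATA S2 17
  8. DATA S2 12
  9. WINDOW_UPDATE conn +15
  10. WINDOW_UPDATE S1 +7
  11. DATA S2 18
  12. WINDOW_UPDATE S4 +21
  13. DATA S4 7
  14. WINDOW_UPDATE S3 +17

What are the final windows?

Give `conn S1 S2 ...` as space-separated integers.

Answer: 44 43 -15 71 46

Derivation:
Op 1: conn=49 S1=32 S2=32 S3=32 S4=32 blocked=[]
Op 2: conn=49 S1=32 S2=32 S3=54 S4=32 blocked=[]
Op 3: conn=79 S1=32 S2=32 S3=54 S4=32 blocked=[]
Op 4: conn=79 S1=56 S2=32 S3=54 S4=32 blocked=[]
Op 5: conn=59 S1=36 S2=32 S3=54 S4=32 blocked=[]
Op 6: conn=83 S1=36 S2=32 S3=54 S4=32 blocked=[]
Op 7: conn=66 S1=36 S2=15 S3=54 S4=32 blocked=[]
Op 8: conn=54 S1=36 S2=3 S3=54 S4=32 blocked=[]
Op 9: conn=69 S1=36 S2=3 S3=54 S4=32 blocked=[]
Op 10: conn=69 S1=43 S2=3 S3=54 S4=32 blocked=[]
Op 11: conn=51 S1=43 S2=-15 S3=54 S4=32 blocked=[2]
Op 12: conn=51 S1=43 S2=-15 S3=54 S4=53 blocked=[2]
Op 13: conn=44 S1=43 S2=-15 S3=54 S4=46 blocked=[2]
Op 14: conn=44 S1=43 S2=-15 S3=71 S4=46 blocked=[2]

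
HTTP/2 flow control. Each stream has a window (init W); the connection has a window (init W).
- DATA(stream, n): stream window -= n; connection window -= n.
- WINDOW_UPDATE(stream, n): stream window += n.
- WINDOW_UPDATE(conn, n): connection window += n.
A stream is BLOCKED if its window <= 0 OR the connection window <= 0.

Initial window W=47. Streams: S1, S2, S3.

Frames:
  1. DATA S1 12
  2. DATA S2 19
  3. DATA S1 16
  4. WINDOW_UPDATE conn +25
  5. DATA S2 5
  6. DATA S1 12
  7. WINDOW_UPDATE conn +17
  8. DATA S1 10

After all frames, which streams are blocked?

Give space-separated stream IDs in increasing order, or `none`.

Answer: S1

Derivation:
Op 1: conn=35 S1=35 S2=47 S3=47 blocked=[]
Op 2: conn=16 S1=35 S2=28 S3=47 blocked=[]
Op 3: conn=0 S1=19 S2=28 S3=47 blocked=[1, 2, 3]
Op 4: conn=25 S1=19 S2=28 S3=47 blocked=[]
Op 5: conn=20 S1=19 S2=23 S3=47 blocked=[]
Op 6: conn=8 S1=7 S2=23 S3=47 blocked=[]
Op 7: conn=25 S1=7 S2=23 S3=47 blocked=[]
Op 8: conn=15 S1=-3 S2=23 S3=47 blocked=[1]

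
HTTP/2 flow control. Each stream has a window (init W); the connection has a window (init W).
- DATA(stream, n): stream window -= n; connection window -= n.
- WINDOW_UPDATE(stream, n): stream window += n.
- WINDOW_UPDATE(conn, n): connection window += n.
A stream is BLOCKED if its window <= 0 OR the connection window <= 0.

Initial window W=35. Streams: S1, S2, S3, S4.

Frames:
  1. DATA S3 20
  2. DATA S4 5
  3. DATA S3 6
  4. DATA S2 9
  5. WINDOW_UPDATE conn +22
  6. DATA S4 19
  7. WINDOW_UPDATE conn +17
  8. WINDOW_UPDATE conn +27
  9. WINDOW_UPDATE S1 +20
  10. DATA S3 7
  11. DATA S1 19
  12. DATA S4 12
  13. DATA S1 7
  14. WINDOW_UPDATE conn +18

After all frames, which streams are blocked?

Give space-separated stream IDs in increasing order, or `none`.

Answer: S4

Derivation:
Op 1: conn=15 S1=35 S2=35 S3=15 S4=35 blocked=[]
Op 2: conn=10 S1=35 S2=35 S3=15 S4=30 blocked=[]
Op 3: conn=4 S1=35 S2=35 S3=9 S4=30 blocked=[]
Op 4: conn=-5 S1=35 S2=26 S3=9 S4=30 blocked=[1, 2, 3, 4]
Op 5: conn=17 S1=35 S2=26 S3=9 S4=30 blocked=[]
Op 6: conn=-2 S1=35 S2=26 S3=9 S4=11 blocked=[1, 2, 3, 4]
Op 7: conn=15 S1=35 S2=26 S3=9 S4=11 blocked=[]
Op 8: conn=42 S1=35 S2=26 S3=9 S4=11 blocked=[]
Op 9: conn=42 S1=55 S2=26 S3=9 S4=11 blocked=[]
Op 10: conn=35 S1=55 S2=26 S3=2 S4=11 blocked=[]
Op 11: conn=16 S1=36 S2=26 S3=2 S4=11 blocked=[]
Op 12: conn=4 S1=36 S2=26 S3=2 S4=-1 blocked=[4]
Op 13: conn=-3 S1=29 S2=26 S3=2 S4=-1 blocked=[1, 2, 3, 4]
Op 14: conn=15 S1=29 S2=26 S3=2 S4=-1 blocked=[4]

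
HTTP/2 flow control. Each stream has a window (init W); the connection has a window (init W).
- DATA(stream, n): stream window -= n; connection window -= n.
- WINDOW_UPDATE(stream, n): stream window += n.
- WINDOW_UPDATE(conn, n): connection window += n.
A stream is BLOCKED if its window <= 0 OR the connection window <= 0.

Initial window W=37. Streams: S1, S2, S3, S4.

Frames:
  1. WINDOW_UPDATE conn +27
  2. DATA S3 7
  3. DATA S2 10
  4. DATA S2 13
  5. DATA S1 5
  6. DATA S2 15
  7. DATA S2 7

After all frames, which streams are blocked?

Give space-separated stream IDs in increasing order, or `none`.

Answer: S2

Derivation:
Op 1: conn=64 S1=37 S2=37 S3=37 S4=37 blocked=[]
Op 2: conn=57 S1=37 S2=37 S3=30 S4=37 blocked=[]
Op 3: conn=47 S1=37 S2=27 S3=30 S4=37 blocked=[]
Op 4: conn=34 S1=37 S2=14 S3=30 S4=37 blocked=[]
Op 5: conn=29 S1=32 S2=14 S3=30 S4=37 blocked=[]
Op 6: conn=14 S1=32 S2=-1 S3=30 S4=37 blocked=[2]
Op 7: conn=7 S1=32 S2=-8 S3=30 S4=37 blocked=[2]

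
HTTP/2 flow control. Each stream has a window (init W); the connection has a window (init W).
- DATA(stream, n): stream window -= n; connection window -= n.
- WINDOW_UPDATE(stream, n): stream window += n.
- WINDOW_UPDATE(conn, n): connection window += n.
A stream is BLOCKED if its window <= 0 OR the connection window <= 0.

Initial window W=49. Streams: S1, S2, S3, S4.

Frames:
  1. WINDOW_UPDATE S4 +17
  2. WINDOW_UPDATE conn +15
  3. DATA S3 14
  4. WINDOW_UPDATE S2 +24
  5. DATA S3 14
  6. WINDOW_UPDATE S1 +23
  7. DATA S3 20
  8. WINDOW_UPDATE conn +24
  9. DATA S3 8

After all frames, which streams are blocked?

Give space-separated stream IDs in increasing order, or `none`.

Answer: S3

Derivation:
Op 1: conn=49 S1=49 S2=49 S3=49 S4=66 blocked=[]
Op 2: conn=64 S1=49 S2=49 S3=49 S4=66 blocked=[]
Op 3: conn=50 S1=49 S2=49 S3=35 S4=66 blocked=[]
Op 4: conn=50 S1=49 S2=73 S3=35 S4=66 blocked=[]
Op 5: conn=36 S1=49 S2=73 S3=21 S4=66 blocked=[]
Op 6: conn=36 S1=72 S2=73 S3=21 S4=66 blocked=[]
Op 7: conn=16 S1=72 S2=73 S3=1 S4=66 blocked=[]
Op 8: conn=40 S1=72 S2=73 S3=1 S4=66 blocked=[]
Op 9: conn=32 S1=72 S2=73 S3=-7 S4=66 blocked=[3]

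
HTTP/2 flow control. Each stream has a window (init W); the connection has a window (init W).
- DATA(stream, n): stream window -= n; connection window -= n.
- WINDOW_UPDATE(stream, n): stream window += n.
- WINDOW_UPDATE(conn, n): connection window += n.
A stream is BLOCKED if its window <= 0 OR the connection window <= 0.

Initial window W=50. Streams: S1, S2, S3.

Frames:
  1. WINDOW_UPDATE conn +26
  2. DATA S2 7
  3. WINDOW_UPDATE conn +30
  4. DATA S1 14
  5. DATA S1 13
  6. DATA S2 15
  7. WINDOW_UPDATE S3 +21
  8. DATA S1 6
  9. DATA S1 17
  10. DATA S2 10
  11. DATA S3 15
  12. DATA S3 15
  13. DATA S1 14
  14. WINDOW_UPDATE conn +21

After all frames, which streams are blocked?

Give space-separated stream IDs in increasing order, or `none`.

Answer: S1

Derivation:
Op 1: conn=76 S1=50 S2=50 S3=50 blocked=[]
Op 2: conn=69 S1=50 S2=43 S3=50 blocked=[]
Op 3: conn=99 S1=50 S2=43 S3=50 blocked=[]
Op 4: conn=85 S1=36 S2=43 S3=50 blocked=[]
Op 5: conn=72 S1=23 S2=43 S3=50 blocked=[]
Op 6: conn=57 S1=23 S2=28 S3=50 blocked=[]
Op 7: conn=57 S1=23 S2=28 S3=71 blocked=[]
Op 8: conn=51 S1=17 S2=28 S3=71 blocked=[]
Op 9: conn=34 S1=0 S2=28 S3=71 blocked=[1]
Op 10: conn=24 S1=0 S2=18 S3=71 blocked=[1]
Op 11: conn=9 S1=0 S2=18 S3=56 blocked=[1]
Op 12: conn=-6 S1=0 S2=18 S3=41 blocked=[1, 2, 3]
Op 13: conn=-20 S1=-14 S2=18 S3=41 blocked=[1, 2, 3]
Op 14: conn=1 S1=-14 S2=18 S3=41 blocked=[1]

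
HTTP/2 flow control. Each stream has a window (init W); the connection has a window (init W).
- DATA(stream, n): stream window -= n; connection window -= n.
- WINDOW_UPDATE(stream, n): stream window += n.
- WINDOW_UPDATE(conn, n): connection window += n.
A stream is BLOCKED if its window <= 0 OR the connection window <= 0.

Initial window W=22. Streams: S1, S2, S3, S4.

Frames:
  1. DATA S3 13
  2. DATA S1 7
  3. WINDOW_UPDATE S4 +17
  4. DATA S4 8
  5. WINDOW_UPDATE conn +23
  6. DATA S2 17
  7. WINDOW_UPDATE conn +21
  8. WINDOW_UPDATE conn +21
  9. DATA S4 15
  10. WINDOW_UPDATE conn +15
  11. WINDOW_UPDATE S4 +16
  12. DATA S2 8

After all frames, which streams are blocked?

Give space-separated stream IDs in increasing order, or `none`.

Op 1: conn=9 S1=22 S2=22 S3=9 S4=22 blocked=[]
Op 2: conn=2 S1=15 S2=22 S3=9 S4=22 blocked=[]
Op 3: conn=2 S1=15 S2=22 S3=9 S4=39 blocked=[]
Op 4: conn=-6 S1=15 S2=22 S3=9 S4=31 blocked=[1, 2, 3, 4]
Op 5: conn=17 S1=15 S2=22 S3=9 S4=31 blocked=[]
Op 6: conn=0 S1=15 S2=5 S3=9 S4=31 blocked=[1, 2, 3, 4]
Op 7: conn=21 S1=15 S2=5 S3=9 S4=31 blocked=[]
Op 8: conn=42 S1=15 S2=5 S3=9 S4=31 blocked=[]
Op 9: conn=27 S1=15 S2=5 S3=9 S4=16 blocked=[]
Op 10: conn=42 S1=15 S2=5 S3=9 S4=16 blocked=[]
Op 11: conn=42 S1=15 S2=5 S3=9 S4=32 blocked=[]
Op 12: conn=34 S1=15 S2=-3 S3=9 S4=32 blocked=[2]

Answer: S2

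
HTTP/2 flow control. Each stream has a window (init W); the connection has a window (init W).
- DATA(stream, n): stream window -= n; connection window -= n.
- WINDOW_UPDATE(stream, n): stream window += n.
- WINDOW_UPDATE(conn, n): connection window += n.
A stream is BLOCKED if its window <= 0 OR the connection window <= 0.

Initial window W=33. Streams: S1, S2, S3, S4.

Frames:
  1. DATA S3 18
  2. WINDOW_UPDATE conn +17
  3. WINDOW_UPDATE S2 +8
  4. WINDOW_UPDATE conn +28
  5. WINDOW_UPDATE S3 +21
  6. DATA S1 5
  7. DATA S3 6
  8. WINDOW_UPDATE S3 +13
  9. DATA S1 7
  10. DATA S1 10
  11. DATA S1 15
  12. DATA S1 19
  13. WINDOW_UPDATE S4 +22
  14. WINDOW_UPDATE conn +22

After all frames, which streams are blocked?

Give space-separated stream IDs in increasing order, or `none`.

Op 1: conn=15 S1=33 S2=33 S3=15 S4=33 blocked=[]
Op 2: conn=32 S1=33 S2=33 S3=15 S4=33 blocked=[]
Op 3: conn=32 S1=33 S2=41 S3=15 S4=33 blocked=[]
Op 4: conn=60 S1=33 S2=41 S3=15 S4=33 blocked=[]
Op 5: conn=60 S1=33 S2=41 S3=36 S4=33 blocked=[]
Op 6: conn=55 S1=28 S2=41 S3=36 S4=33 blocked=[]
Op 7: conn=49 S1=28 S2=41 S3=30 S4=33 blocked=[]
Op 8: conn=49 S1=28 S2=41 S3=43 S4=33 blocked=[]
Op 9: conn=42 S1=21 S2=41 S3=43 S4=33 blocked=[]
Op 10: conn=32 S1=11 S2=41 S3=43 S4=33 blocked=[]
Op 11: conn=17 S1=-4 S2=41 S3=43 S4=33 blocked=[1]
Op 12: conn=-2 S1=-23 S2=41 S3=43 S4=33 blocked=[1, 2, 3, 4]
Op 13: conn=-2 S1=-23 S2=41 S3=43 S4=55 blocked=[1, 2, 3, 4]
Op 14: conn=20 S1=-23 S2=41 S3=43 S4=55 blocked=[1]

Answer: S1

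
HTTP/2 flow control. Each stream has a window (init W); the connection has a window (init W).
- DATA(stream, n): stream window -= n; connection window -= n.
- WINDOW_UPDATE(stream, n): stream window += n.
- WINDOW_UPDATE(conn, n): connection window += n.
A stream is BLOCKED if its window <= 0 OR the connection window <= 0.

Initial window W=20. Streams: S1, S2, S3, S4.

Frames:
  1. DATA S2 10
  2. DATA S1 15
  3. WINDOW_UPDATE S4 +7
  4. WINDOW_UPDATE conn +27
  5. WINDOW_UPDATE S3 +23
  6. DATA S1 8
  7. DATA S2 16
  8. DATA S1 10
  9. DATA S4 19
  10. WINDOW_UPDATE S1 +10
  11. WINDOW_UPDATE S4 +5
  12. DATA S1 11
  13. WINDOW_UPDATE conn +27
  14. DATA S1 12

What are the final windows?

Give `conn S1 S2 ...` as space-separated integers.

Op 1: conn=10 S1=20 S2=10 S3=20 S4=20 blocked=[]
Op 2: conn=-5 S1=5 S2=10 S3=20 S4=20 blocked=[1, 2, 3, 4]
Op 3: conn=-5 S1=5 S2=10 S3=20 S4=27 blocked=[1, 2, 3, 4]
Op 4: conn=22 S1=5 S2=10 S3=20 S4=27 blocked=[]
Op 5: conn=22 S1=5 S2=10 S3=43 S4=27 blocked=[]
Op 6: conn=14 S1=-3 S2=10 S3=43 S4=27 blocked=[1]
Op 7: conn=-2 S1=-3 S2=-6 S3=43 S4=27 blocked=[1, 2, 3, 4]
Op 8: conn=-12 S1=-13 S2=-6 S3=43 S4=27 blocked=[1, 2, 3, 4]
Op 9: conn=-31 S1=-13 S2=-6 S3=43 S4=8 blocked=[1, 2, 3, 4]
Op 10: conn=-31 S1=-3 S2=-6 S3=43 S4=8 blocked=[1, 2, 3, 4]
Op 11: conn=-31 S1=-3 S2=-6 S3=43 S4=13 blocked=[1, 2, 3, 4]
Op 12: conn=-42 S1=-14 S2=-6 S3=43 S4=13 blocked=[1, 2, 3, 4]
Op 13: conn=-15 S1=-14 S2=-6 S3=43 S4=13 blocked=[1, 2, 3, 4]
Op 14: conn=-27 S1=-26 S2=-6 S3=43 S4=13 blocked=[1, 2, 3, 4]

Answer: -27 -26 -6 43 13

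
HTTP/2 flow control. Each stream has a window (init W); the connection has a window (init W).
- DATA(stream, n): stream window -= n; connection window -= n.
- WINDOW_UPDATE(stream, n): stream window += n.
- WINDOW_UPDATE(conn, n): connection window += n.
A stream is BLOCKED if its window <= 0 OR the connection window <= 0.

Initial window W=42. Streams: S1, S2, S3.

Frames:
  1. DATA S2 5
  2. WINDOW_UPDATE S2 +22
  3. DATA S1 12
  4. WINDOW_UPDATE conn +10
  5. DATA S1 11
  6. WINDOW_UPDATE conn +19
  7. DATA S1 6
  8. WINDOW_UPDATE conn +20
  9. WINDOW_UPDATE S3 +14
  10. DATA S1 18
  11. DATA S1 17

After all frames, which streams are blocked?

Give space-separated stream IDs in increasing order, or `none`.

Op 1: conn=37 S1=42 S2=37 S3=42 blocked=[]
Op 2: conn=37 S1=42 S2=59 S3=42 blocked=[]
Op 3: conn=25 S1=30 S2=59 S3=42 blocked=[]
Op 4: conn=35 S1=30 S2=59 S3=42 blocked=[]
Op 5: conn=24 S1=19 S2=59 S3=42 blocked=[]
Op 6: conn=43 S1=19 S2=59 S3=42 blocked=[]
Op 7: conn=37 S1=13 S2=59 S3=42 blocked=[]
Op 8: conn=57 S1=13 S2=59 S3=42 blocked=[]
Op 9: conn=57 S1=13 S2=59 S3=56 blocked=[]
Op 10: conn=39 S1=-5 S2=59 S3=56 blocked=[1]
Op 11: conn=22 S1=-22 S2=59 S3=56 blocked=[1]

Answer: S1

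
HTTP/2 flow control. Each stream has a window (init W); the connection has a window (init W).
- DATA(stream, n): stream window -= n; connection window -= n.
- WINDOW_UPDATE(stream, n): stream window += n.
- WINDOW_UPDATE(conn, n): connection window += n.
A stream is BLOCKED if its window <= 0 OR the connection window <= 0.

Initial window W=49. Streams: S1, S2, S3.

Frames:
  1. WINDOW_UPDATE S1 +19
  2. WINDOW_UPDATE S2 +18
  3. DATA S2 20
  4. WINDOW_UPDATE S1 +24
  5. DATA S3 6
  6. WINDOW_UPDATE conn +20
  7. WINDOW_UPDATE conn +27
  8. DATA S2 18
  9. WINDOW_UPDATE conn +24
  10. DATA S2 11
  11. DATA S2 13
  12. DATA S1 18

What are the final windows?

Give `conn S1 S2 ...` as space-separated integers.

Op 1: conn=49 S1=68 S2=49 S3=49 blocked=[]
Op 2: conn=49 S1=68 S2=67 S3=49 blocked=[]
Op 3: conn=29 S1=68 S2=47 S3=49 blocked=[]
Op 4: conn=29 S1=92 S2=47 S3=49 blocked=[]
Op 5: conn=23 S1=92 S2=47 S3=43 blocked=[]
Op 6: conn=43 S1=92 S2=47 S3=43 blocked=[]
Op 7: conn=70 S1=92 S2=47 S3=43 blocked=[]
Op 8: conn=52 S1=92 S2=29 S3=43 blocked=[]
Op 9: conn=76 S1=92 S2=29 S3=43 blocked=[]
Op 10: conn=65 S1=92 S2=18 S3=43 blocked=[]
Op 11: conn=52 S1=92 S2=5 S3=43 blocked=[]
Op 12: conn=34 S1=74 S2=5 S3=43 blocked=[]

Answer: 34 74 5 43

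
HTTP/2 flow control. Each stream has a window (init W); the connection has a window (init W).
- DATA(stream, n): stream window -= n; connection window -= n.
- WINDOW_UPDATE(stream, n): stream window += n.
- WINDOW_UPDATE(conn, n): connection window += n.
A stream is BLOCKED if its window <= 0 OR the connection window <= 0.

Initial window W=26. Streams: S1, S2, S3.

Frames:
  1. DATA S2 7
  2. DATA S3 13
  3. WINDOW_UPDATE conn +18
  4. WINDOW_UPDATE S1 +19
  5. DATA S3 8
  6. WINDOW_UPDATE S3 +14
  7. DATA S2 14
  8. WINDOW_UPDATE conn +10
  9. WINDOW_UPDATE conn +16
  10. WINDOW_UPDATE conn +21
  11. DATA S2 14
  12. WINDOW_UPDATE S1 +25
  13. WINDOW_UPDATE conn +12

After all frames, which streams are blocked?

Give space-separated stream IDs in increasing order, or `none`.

Op 1: conn=19 S1=26 S2=19 S3=26 blocked=[]
Op 2: conn=6 S1=26 S2=19 S3=13 blocked=[]
Op 3: conn=24 S1=26 S2=19 S3=13 blocked=[]
Op 4: conn=24 S1=45 S2=19 S3=13 blocked=[]
Op 5: conn=16 S1=45 S2=19 S3=5 blocked=[]
Op 6: conn=16 S1=45 S2=19 S3=19 blocked=[]
Op 7: conn=2 S1=45 S2=5 S3=19 blocked=[]
Op 8: conn=12 S1=45 S2=5 S3=19 blocked=[]
Op 9: conn=28 S1=45 S2=5 S3=19 blocked=[]
Op 10: conn=49 S1=45 S2=5 S3=19 blocked=[]
Op 11: conn=35 S1=45 S2=-9 S3=19 blocked=[2]
Op 12: conn=35 S1=70 S2=-9 S3=19 blocked=[2]
Op 13: conn=47 S1=70 S2=-9 S3=19 blocked=[2]

Answer: S2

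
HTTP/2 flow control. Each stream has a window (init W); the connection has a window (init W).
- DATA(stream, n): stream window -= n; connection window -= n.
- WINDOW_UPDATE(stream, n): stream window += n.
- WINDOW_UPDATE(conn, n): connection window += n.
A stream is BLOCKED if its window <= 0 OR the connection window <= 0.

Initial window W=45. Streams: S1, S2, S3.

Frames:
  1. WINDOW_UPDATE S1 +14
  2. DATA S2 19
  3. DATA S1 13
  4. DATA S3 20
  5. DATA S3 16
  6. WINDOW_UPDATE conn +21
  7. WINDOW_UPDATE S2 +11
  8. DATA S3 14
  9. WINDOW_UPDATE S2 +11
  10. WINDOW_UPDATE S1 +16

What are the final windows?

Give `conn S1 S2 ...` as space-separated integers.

Answer: -16 62 48 -5

Derivation:
Op 1: conn=45 S1=59 S2=45 S3=45 blocked=[]
Op 2: conn=26 S1=59 S2=26 S3=45 blocked=[]
Op 3: conn=13 S1=46 S2=26 S3=45 blocked=[]
Op 4: conn=-7 S1=46 S2=26 S3=25 blocked=[1, 2, 3]
Op 5: conn=-23 S1=46 S2=26 S3=9 blocked=[1, 2, 3]
Op 6: conn=-2 S1=46 S2=26 S3=9 blocked=[1, 2, 3]
Op 7: conn=-2 S1=46 S2=37 S3=9 blocked=[1, 2, 3]
Op 8: conn=-16 S1=46 S2=37 S3=-5 blocked=[1, 2, 3]
Op 9: conn=-16 S1=46 S2=48 S3=-5 blocked=[1, 2, 3]
Op 10: conn=-16 S1=62 S2=48 S3=-5 blocked=[1, 2, 3]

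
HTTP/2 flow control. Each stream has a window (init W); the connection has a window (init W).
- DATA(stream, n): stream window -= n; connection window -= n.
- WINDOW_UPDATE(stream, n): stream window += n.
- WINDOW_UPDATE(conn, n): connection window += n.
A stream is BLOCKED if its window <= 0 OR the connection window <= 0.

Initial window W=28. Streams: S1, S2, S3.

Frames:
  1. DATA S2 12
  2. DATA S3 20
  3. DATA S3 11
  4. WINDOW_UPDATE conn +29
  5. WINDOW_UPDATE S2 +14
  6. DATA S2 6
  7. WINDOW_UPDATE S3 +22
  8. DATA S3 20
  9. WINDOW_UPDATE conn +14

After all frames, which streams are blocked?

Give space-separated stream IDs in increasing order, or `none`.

Op 1: conn=16 S1=28 S2=16 S3=28 blocked=[]
Op 2: conn=-4 S1=28 S2=16 S3=8 blocked=[1, 2, 3]
Op 3: conn=-15 S1=28 S2=16 S3=-3 blocked=[1, 2, 3]
Op 4: conn=14 S1=28 S2=16 S3=-3 blocked=[3]
Op 5: conn=14 S1=28 S2=30 S3=-3 blocked=[3]
Op 6: conn=8 S1=28 S2=24 S3=-3 blocked=[3]
Op 7: conn=8 S1=28 S2=24 S3=19 blocked=[]
Op 8: conn=-12 S1=28 S2=24 S3=-1 blocked=[1, 2, 3]
Op 9: conn=2 S1=28 S2=24 S3=-1 blocked=[3]

Answer: S3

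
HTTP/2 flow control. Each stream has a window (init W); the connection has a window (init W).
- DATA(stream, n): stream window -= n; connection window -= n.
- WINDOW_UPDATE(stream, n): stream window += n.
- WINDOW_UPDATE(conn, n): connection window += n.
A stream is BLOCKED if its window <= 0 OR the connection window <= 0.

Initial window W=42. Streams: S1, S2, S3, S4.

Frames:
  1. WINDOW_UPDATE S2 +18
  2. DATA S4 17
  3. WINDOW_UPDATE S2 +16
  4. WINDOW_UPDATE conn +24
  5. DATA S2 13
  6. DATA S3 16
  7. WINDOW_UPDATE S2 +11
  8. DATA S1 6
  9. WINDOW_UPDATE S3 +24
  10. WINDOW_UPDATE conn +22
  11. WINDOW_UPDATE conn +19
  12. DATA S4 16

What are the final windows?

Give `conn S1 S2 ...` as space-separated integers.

Op 1: conn=42 S1=42 S2=60 S3=42 S4=42 blocked=[]
Op 2: conn=25 S1=42 S2=60 S3=42 S4=25 blocked=[]
Op 3: conn=25 S1=42 S2=76 S3=42 S4=25 blocked=[]
Op 4: conn=49 S1=42 S2=76 S3=42 S4=25 blocked=[]
Op 5: conn=36 S1=42 S2=63 S3=42 S4=25 blocked=[]
Op 6: conn=20 S1=42 S2=63 S3=26 S4=25 blocked=[]
Op 7: conn=20 S1=42 S2=74 S3=26 S4=25 blocked=[]
Op 8: conn=14 S1=36 S2=74 S3=26 S4=25 blocked=[]
Op 9: conn=14 S1=36 S2=74 S3=50 S4=25 blocked=[]
Op 10: conn=36 S1=36 S2=74 S3=50 S4=25 blocked=[]
Op 11: conn=55 S1=36 S2=74 S3=50 S4=25 blocked=[]
Op 12: conn=39 S1=36 S2=74 S3=50 S4=9 blocked=[]

Answer: 39 36 74 50 9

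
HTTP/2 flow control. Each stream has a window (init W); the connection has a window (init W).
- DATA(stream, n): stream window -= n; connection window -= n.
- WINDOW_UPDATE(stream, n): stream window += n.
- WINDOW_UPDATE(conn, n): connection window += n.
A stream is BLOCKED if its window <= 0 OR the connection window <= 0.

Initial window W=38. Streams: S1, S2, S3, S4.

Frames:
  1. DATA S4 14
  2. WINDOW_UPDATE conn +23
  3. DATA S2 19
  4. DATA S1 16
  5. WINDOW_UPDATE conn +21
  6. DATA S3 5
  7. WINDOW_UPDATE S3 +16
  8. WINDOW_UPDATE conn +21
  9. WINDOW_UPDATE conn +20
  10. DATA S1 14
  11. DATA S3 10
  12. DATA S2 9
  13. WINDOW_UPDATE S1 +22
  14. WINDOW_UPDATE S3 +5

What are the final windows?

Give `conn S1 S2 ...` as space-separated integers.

Answer: 36 30 10 44 24

Derivation:
Op 1: conn=24 S1=38 S2=38 S3=38 S4=24 blocked=[]
Op 2: conn=47 S1=38 S2=38 S3=38 S4=24 blocked=[]
Op 3: conn=28 S1=38 S2=19 S3=38 S4=24 blocked=[]
Op 4: conn=12 S1=22 S2=19 S3=38 S4=24 blocked=[]
Op 5: conn=33 S1=22 S2=19 S3=38 S4=24 blocked=[]
Op 6: conn=28 S1=22 S2=19 S3=33 S4=24 blocked=[]
Op 7: conn=28 S1=22 S2=19 S3=49 S4=24 blocked=[]
Op 8: conn=49 S1=22 S2=19 S3=49 S4=24 blocked=[]
Op 9: conn=69 S1=22 S2=19 S3=49 S4=24 blocked=[]
Op 10: conn=55 S1=8 S2=19 S3=49 S4=24 blocked=[]
Op 11: conn=45 S1=8 S2=19 S3=39 S4=24 blocked=[]
Op 12: conn=36 S1=8 S2=10 S3=39 S4=24 blocked=[]
Op 13: conn=36 S1=30 S2=10 S3=39 S4=24 blocked=[]
Op 14: conn=36 S1=30 S2=10 S3=44 S4=24 blocked=[]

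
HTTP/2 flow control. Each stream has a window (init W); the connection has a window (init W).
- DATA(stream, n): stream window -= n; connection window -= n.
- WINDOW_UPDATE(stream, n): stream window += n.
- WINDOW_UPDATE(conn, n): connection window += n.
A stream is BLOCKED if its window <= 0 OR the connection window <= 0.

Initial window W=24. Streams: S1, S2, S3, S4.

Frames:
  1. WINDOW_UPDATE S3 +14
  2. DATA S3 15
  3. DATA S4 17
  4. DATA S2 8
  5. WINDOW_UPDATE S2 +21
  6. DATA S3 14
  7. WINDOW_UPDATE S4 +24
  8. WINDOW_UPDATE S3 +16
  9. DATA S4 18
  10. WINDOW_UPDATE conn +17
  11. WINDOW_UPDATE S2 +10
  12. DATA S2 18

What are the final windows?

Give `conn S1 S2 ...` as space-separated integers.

Op 1: conn=24 S1=24 S2=24 S3=38 S4=24 blocked=[]
Op 2: conn=9 S1=24 S2=24 S3=23 S4=24 blocked=[]
Op 3: conn=-8 S1=24 S2=24 S3=23 S4=7 blocked=[1, 2, 3, 4]
Op 4: conn=-16 S1=24 S2=16 S3=23 S4=7 blocked=[1, 2, 3, 4]
Op 5: conn=-16 S1=24 S2=37 S3=23 S4=7 blocked=[1, 2, 3, 4]
Op 6: conn=-30 S1=24 S2=37 S3=9 S4=7 blocked=[1, 2, 3, 4]
Op 7: conn=-30 S1=24 S2=37 S3=9 S4=31 blocked=[1, 2, 3, 4]
Op 8: conn=-30 S1=24 S2=37 S3=25 S4=31 blocked=[1, 2, 3, 4]
Op 9: conn=-48 S1=24 S2=37 S3=25 S4=13 blocked=[1, 2, 3, 4]
Op 10: conn=-31 S1=24 S2=37 S3=25 S4=13 blocked=[1, 2, 3, 4]
Op 11: conn=-31 S1=24 S2=47 S3=25 S4=13 blocked=[1, 2, 3, 4]
Op 12: conn=-49 S1=24 S2=29 S3=25 S4=13 blocked=[1, 2, 3, 4]

Answer: -49 24 29 25 13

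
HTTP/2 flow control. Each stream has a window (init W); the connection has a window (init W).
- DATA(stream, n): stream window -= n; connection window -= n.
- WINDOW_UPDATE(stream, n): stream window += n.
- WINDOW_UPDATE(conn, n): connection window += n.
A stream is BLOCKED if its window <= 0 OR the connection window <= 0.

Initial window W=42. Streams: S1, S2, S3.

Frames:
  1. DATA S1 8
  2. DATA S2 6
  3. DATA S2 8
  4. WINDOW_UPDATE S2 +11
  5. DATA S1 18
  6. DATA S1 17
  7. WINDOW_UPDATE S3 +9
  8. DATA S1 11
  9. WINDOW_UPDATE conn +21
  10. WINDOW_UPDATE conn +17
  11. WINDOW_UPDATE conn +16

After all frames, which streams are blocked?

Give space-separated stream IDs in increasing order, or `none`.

Answer: S1

Derivation:
Op 1: conn=34 S1=34 S2=42 S3=42 blocked=[]
Op 2: conn=28 S1=34 S2=36 S3=42 blocked=[]
Op 3: conn=20 S1=34 S2=28 S3=42 blocked=[]
Op 4: conn=20 S1=34 S2=39 S3=42 blocked=[]
Op 5: conn=2 S1=16 S2=39 S3=42 blocked=[]
Op 6: conn=-15 S1=-1 S2=39 S3=42 blocked=[1, 2, 3]
Op 7: conn=-15 S1=-1 S2=39 S3=51 blocked=[1, 2, 3]
Op 8: conn=-26 S1=-12 S2=39 S3=51 blocked=[1, 2, 3]
Op 9: conn=-5 S1=-12 S2=39 S3=51 blocked=[1, 2, 3]
Op 10: conn=12 S1=-12 S2=39 S3=51 blocked=[1]
Op 11: conn=28 S1=-12 S2=39 S3=51 blocked=[1]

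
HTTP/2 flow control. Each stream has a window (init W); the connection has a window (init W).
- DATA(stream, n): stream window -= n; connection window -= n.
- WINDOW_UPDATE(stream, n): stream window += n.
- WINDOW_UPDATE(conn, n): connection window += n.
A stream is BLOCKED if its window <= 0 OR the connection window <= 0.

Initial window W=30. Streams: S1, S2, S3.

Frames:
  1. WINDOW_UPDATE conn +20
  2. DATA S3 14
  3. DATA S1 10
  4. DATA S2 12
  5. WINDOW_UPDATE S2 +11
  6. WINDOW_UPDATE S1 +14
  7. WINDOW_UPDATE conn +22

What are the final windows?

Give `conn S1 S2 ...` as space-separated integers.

Op 1: conn=50 S1=30 S2=30 S3=30 blocked=[]
Op 2: conn=36 S1=30 S2=30 S3=16 blocked=[]
Op 3: conn=26 S1=20 S2=30 S3=16 blocked=[]
Op 4: conn=14 S1=20 S2=18 S3=16 blocked=[]
Op 5: conn=14 S1=20 S2=29 S3=16 blocked=[]
Op 6: conn=14 S1=34 S2=29 S3=16 blocked=[]
Op 7: conn=36 S1=34 S2=29 S3=16 blocked=[]

Answer: 36 34 29 16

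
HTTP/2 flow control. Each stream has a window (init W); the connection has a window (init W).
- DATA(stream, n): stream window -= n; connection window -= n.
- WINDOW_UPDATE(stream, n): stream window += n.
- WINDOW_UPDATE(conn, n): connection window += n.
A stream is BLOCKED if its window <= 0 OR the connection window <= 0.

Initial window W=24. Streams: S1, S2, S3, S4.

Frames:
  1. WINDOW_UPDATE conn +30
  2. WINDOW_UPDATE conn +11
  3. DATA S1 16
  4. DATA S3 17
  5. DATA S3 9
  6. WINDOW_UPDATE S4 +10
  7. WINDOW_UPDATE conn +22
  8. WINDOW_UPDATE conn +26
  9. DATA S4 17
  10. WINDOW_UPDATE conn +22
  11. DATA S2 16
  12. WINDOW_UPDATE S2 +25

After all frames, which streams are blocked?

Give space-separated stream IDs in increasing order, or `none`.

Answer: S3

Derivation:
Op 1: conn=54 S1=24 S2=24 S3=24 S4=24 blocked=[]
Op 2: conn=65 S1=24 S2=24 S3=24 S4=24 blocked=[]
Op 3: conn=49 S1=8 S2=24 S3=24 S4=24 blocked=[]
Op 4: conn=32 S1=8 S2=24 S3=7 S4=24 blocked=[]
Op 5: conn=23 S1=8 S2=24 S3=-2 S4=24 blocked=[3]
Op 6: conn=23 S1=8 S2=24 S3=-2 S4=34 blocked=[3]
Op 7: conn=45 S1=8 S2=24 S3=-2 S4=34 blocked=[3]
Op 8: conn=71 S1=8 S2=24 S3=-2 S4=34 blocked=[3]
Op 9: conn=54 S1=8 S2=24 S3=-2 S4=17 blocked=[3]
Op 10: conn=76 S1=8 S2=24 S3=-2 S4=17 blocked=[3]
Op 11: conn=60 S1=8 S2=8 S3=-2 S4=17 blocked=[3]
Op 12: conn=60 S1=8 S2=33 S3=-2 S4=17 blocked=[3]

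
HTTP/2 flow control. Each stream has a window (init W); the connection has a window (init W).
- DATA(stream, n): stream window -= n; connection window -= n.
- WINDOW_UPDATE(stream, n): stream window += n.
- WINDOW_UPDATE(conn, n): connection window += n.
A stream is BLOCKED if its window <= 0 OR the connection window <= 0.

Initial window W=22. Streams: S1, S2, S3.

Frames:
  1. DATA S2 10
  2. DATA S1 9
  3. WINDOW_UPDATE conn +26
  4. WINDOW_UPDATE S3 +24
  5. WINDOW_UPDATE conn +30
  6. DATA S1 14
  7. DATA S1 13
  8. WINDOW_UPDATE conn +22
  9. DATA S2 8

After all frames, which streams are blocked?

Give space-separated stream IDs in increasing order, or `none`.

Op 1: conn=12 S1=22 S2=12 S3=22 blocked=[]
Op 2: conn=3 S1=13 S2=12 S3=22 blocked=[]
Op 3: conn=29 S1=13 S2=12 S3=22 blocked=[]
Op 4: conn=29 S1=13 S2=12 S3=46 blocked=[]
Op 5: conn=59 S1=13 S2=12 S3=46 blocked=[]
Op 6: conn=45 S1=-1 S2=12 S3=46 blocked=[1]
Op 7: conn=32 S1=-14 S2=12 S3=46 blocked=[1]
Op 8: conn=54 S1=-14 S2=12 S3=46 blocked=[1]
Op 9: conn=46 S1=-14 S2=4 S3=46 blocked=[1]

Answer: S1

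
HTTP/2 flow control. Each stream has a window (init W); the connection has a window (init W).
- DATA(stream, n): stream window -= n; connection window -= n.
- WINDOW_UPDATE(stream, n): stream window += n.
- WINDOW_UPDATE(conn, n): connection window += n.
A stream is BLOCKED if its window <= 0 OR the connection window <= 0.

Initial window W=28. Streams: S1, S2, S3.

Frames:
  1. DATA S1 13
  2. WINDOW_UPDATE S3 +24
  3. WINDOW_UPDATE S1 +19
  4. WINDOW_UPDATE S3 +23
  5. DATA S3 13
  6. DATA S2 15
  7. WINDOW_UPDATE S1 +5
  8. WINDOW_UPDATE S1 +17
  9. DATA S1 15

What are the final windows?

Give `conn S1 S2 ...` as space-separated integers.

Answer: -28 41 13 62

Derivation:
Op 1: conn=15 S1=15 S2=28 S3=28 blocked=[]
Op 2: conn=15 S1=15 S2=28 S3=52 blocked=[]
Op 3: conn=15 S1=34 S2=28 S3=52 blocked=[]
Op 4: conn=15 S1=34 S2=28 S3=75 blocked=[]
Op 5: conn=2 S1=34 S2=28 S3=62 blocked=[]
Op 6: conn=-13 S1=34 S2=13 S3=62 blocked=[1, 2, 3]
Op 7: conn=-13 S1=39 S2=13 S3=62 blocked=[1, 2, 3]
Op 8: conn=-13 S1=56 S2=13 S3=62 blocked=[1, 2, 3]
Op 9: conn=-28 S1=41 S2=13 S3=62 blocked=[1, 2, 3]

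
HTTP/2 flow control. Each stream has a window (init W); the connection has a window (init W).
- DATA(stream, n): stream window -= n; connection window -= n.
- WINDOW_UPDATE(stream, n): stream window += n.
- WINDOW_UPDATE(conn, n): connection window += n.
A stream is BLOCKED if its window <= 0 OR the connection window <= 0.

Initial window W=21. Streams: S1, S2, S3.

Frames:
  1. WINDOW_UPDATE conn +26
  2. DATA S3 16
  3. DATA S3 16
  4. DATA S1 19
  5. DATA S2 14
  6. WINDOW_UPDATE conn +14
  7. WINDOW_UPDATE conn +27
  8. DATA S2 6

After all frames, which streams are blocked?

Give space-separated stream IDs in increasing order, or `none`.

Answer: S3

Derivation:
Op 1: conn=47 S1=21 S2=21 S3=21 blocked=[]
Op 2: conn=31 S1=21 S2=21 S3=5 blocked=[]
Op 3: conn=15 S1=21 S2=21 S3=-11 blocked=[3]
Op 4: conn=-4 S1=2 S2=21 S3=-11 blocked=[1, 2, 3]
Op 5: conn=-18 S1=2 S2=7 S3=-11 blocked=[1, 2, 3]
Op 6: conn=-4 S1=2 S2=7 S3=-11 blocked=[1, 2, 3]
Op 7: conn=23 S1=2 S2=7 S3=-11 blocked=[3]
Op 8: conn=17 S1=2 S2=1 S3=-11 blocked=[3]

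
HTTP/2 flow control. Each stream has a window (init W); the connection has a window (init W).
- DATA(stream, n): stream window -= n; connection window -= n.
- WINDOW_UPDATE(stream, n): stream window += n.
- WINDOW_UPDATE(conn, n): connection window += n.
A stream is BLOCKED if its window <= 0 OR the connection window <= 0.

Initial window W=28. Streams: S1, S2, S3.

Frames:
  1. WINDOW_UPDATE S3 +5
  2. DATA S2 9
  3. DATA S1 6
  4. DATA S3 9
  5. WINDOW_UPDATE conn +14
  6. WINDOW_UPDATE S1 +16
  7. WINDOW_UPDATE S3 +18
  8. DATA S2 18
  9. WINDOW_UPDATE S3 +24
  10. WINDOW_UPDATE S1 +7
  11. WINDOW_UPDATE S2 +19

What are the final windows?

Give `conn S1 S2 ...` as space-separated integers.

Answer: 0 45 20 66

Derivation:
Op 1: conn=28 S1=28 S2=28 S3=33 blocked=[]
Op 2: conn=19 S1=28 S2=19 S3=33 blocked=[]
Op 3: conn=13 S1=22 S2=19 S3=33 blocked=[]
Op 4: conn=4 S1=22 S2=19 S3=24 blocked=[]
Op 5: conn=18 S1=22 S2=19 S3=24 blocked=[]
Op 6: conn=18 S1=38 S2=19 S3=24 blocked=[]
Op 7: conn=18 S1=38 S2=19 S3=42 blocked=[]
Op 8: conn=0 S1=38 S2=1 S3=42 blocked=[1, 2, 3]
Op 9: conn=0 S1=38 S2=1 S3=66 blocked=[1, 2, 3]
Op 10: conn=0 S1=45 S2=1 S3=66 blocked=[1, 2, 3]
Op 11: conn=0 S1=45 S2=20 S3=66 blocked=[1, 2, 3]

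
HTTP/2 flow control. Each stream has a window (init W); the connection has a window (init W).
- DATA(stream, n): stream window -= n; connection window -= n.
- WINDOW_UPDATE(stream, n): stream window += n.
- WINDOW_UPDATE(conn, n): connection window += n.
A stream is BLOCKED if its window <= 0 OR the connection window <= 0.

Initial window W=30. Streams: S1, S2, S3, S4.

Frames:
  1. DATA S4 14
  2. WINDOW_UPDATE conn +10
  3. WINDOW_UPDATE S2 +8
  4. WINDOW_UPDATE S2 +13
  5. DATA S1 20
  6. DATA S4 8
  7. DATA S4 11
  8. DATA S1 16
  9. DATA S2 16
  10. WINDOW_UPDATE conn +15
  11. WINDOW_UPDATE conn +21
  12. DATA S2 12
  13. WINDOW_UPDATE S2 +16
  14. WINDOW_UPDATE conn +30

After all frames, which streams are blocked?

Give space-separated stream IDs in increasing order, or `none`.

Op 1: conn=16 S1=30 S2=30 S3=30 S4=16 blocked=[]
Op 2: conn=26 S1=30 S2=30 S3=30 S4=16 blocked=[]
Op 3: conn=26 S1=30 S2=38 S3=30 S4=16 blocked=[]
Op 4: conn=26 S1=30 S2=51 S3=30 S4=16 blocked=[]
Op 5: conn=6 S1=10 S2=51 S3=30 S4=16 blocked=[]
Op 6: conn=-2 S1=10 S2=51 S3=30 S4=8 blocked=[1, 2, 3, 4]
Op 7: conn=-13 S1=10 S2=51 S3=30 S4=-3 blocked=[1, 2, 3, 4]
Op 8: conn=-29 S1=-6 S2=51 S3=30 S4=-3 blocked=[1, 2, 3, 4]
Op 9: conn=-45 S1=-6 S2=35 S3=30 S4=-3 blocked=[1, 2, 3, 4]
Op 10: conn=-30 S1=-6 S2=35 S3=30 S4=-3 blocked=[1, 2, 3, 4]
Op 11: conn=-9 S1=-6 S2=35 S3=30 S4=-3 blocked=[1, 2, 3, 4]
Op 12: conn=-21 S1=-6 S2=23 S3=30 S4=-3 blocked=[1, 2, 3, 4]
Op 13: conn=-21 S1=-6 S2=39 S3=30 S4=-3 blocked=[1, 2, 3, 4]
Op 14: conn=9 S1=-6 S2=39 S3=30 S4=-3 blocked=[1, 4]

Answer: S1 S4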